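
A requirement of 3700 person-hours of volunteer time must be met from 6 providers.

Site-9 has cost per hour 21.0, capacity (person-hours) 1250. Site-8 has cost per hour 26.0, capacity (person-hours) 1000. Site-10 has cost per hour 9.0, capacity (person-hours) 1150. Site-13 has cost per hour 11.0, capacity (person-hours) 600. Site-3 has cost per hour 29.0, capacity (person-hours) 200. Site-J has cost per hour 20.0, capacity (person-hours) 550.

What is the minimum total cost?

Cheapest first:
Site-10 (9.0): use full 1150 → 2550 person-hours to go.
Site-13 at 11.0: take all 600 person-hours → 1950 still needed.
Site-J at 20.0: take all 550 person-hours → 1400 still needed.
Site-9 (21.0): use full 1250 → 150 person-hours to go.
Site-8 at 26.0: take 150 of its 1000 → requirement met.
Site-3: unused.
Cost = 1150×9.0 + 600×11.0 + 550×20.0 + 1250×21.0 + 150×26.0 = 58100.

58100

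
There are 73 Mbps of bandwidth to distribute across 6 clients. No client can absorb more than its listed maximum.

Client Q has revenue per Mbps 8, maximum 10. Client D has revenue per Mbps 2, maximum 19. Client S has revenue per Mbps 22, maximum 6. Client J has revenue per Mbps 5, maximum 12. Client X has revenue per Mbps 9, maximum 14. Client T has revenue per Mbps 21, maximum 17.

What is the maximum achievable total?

783

Rank by revenue per Mbps: Client S 22 > Client T 21 > Client X 9 > Client Q 8 > Client J 5 > Client D 2.
Client S: +6 to 6 (cap) — 67 left.
Client T takes 17 to reach its cap of 17 — 50 left.
Client X: +14 to 14 (cap) — 36 left.
Give Client Q 10 to hit its cap of 10 — 26 left.
Client J: +12 to 12 (cap) — 14 left.
Client D has room for 19 but only 14 remain, so it gets 14.
Total = 8×10 + 2×14 + 22×6 + 5×12 + 9×14 + 21×17 = 783.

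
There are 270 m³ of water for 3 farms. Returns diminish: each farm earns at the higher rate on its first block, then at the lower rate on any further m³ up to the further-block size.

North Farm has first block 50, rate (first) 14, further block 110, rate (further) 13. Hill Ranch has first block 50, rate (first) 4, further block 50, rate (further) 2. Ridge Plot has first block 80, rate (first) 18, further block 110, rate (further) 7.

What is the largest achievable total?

Treat each block as its own option and order by rate: Ridge Plot/T1 18 > North Farm/T1 14 > North Farm/T2 13 > Ridge Plot/T2 7 > Hill Ranch/T1 4 > Hill Ranch/T2 2.
Ridge Plot/T1 (18): +80 ; 190 left.
Fill North Farm T1 block (50 at 14) ; 140 left.
Fill North Farm T2 block (110 at 13) ; 30 left.
Ridge Plot T2 at 7: only 30 left, fill 30.
Total = 18×80 + 14×50 + 13×110 + 7×30 = 3780.

3780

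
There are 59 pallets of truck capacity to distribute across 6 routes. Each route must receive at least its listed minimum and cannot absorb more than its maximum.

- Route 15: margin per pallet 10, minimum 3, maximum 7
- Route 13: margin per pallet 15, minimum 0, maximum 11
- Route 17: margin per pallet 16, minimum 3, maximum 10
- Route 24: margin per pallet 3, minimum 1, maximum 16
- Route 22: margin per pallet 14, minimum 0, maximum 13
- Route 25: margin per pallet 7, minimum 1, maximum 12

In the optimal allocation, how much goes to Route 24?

Meeting every minimum uses 3+0+3+1+0+1 = 8 pallets, leaving 51.
Order the routes by margin per pallet: Route 17 16 > Route 13 15 > Route 22 14 > Route 15 10 > Route 25 7 > Route 24 3.
Route 17: +7 to 10 (cap) — 44 left.
Route 13: +11 to 11 (cap) — 33 left.
Give Route 22 13 more to hit its cap of 13 — 20 left.
Give Route 15 4 more to hit its cap of 7 — 16 left.
Give Route 25 11 more to hit its cap of 12 — 5 left.
Only 5 left; Route 24 takes them to reach 6.

6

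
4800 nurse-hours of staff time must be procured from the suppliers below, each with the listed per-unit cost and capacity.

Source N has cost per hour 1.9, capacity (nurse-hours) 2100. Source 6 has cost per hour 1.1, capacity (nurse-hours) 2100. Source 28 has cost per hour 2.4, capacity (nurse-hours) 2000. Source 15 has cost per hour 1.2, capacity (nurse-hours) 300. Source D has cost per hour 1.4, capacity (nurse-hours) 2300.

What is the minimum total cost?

Fill from the cheapest supplier first.
Source 6 (1.1): use full 2100 — 2700 nurse-hours to go.
Source 15 at 1.2: take all 300 nurse-hours — 2400 still needed.
Take 2300 from Source D at 1.4 — need 100 more.
Source N (1.9): take the remaining 100 — done.
Source 28: unused.
Cost = 2100×1.1 + 300×1.2 + 2300×1.4 + 100×1.9 = 6080.

6080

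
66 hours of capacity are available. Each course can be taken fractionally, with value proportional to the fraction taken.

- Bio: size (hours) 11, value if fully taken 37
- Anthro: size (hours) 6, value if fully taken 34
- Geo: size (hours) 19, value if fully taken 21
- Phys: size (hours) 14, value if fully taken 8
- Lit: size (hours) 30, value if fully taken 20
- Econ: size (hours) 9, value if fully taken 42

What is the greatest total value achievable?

Rank by value-to-size ratio: Anthro 34/6≈5.67, Econ 42/9≈4.67, Bio 37/11≈3.36, Geo 21/19≈1.11, Lit 20/30≈0.667, Phys 8/14≈0.571.
Anthro: take in full, 6 hours for value 34 — 60 left.
Take all of Econ (9 hours, value 42) — 51 hours left.
All 11 hours of Bio fit (value 37) — 40 remain.
All 19 hours of Geo fit (value 21) — 21 remain.
Fill the last 21 hours with part of Lit: 21/30 of it earns 14.
Total value = 148.

148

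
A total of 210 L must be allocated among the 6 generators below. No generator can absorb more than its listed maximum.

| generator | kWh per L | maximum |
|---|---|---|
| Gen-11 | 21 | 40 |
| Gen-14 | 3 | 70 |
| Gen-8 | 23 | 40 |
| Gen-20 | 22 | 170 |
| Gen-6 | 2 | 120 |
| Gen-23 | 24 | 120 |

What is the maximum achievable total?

Rank by kWh per L: Gen-23 24 > Gen-8 23 > Gen-20 22 > Gen-11 21 > Gen-14 3 > Gen-6 2.
Give Gen-23 120 to hit its cap of 120 — 90 left.
Gen-8 takes 40 to reach its cap of 40 — 50 left.
Only 50 left; Gen-20 takes them to reach 50.
Total = 23×40 + 22×50 + 24×120 = 4900.

4900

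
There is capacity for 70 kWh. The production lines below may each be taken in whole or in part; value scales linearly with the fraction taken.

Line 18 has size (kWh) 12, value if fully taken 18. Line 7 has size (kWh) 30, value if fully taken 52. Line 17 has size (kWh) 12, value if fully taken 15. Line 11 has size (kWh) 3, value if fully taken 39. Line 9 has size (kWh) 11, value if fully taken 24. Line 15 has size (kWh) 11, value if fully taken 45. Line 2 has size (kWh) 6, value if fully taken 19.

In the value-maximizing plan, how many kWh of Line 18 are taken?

9

Best value per unit of size first: Line 11 39/3≈13, Line 15 45/11≈4.09, Line 2 19/6≈3.17, Line 9 24/11≈2.18, Line 7 52/30≈1.73, Line 18 18/12≈1.5, Line 17 15/12≈1.25.
Line 11: take in full, 3 kWh for value 39 — 67 left.
Line 15: take in full, 11 kWh for value 45 — 56 left.
Take all of Line 2 (6 kWh, value 19) — 50 kWh left.
Line 9: take in full, 11 kWh for value 24 — 39 left.
All 30 kWh of Line 7 fit (value 52) — 9 remain.
Fill the last 9 kWh with part of Line 18: 9/12 of it earns 13.5.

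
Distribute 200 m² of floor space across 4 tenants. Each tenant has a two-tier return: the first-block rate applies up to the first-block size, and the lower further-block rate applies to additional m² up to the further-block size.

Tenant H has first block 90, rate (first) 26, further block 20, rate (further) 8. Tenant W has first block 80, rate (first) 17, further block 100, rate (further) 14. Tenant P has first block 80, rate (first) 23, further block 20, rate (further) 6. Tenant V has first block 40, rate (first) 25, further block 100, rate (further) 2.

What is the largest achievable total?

Treat each block as its own option and order by rate: Tenant H/first 26 > Tenant V/first 25 > Tenant P/first 23 > Tenant W/first 17 > Tenant W/second 14 > Tenant H/second 8 > Tenant P/second 6 > Tenant V/second 2.
Tenant H first at 26: fill all 90 → 110 left.
Tenant V first at 25: fill all 40 → 70 left.
70 remain; put them into Tenant P first at 23.
Total = 26×90 + 25×40 + 23×70 = 4950.

4950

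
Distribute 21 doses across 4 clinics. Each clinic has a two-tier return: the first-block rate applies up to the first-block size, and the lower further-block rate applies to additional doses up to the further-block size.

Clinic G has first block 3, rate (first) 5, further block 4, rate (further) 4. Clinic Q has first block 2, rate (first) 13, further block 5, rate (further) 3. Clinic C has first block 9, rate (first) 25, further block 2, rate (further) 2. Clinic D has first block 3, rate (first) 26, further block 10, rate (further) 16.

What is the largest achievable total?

447

Rank every tier by rate: Clinic D/first 26 > Clinic C/first 25 > Clinic D/second 16 > Clinic Q/first 13 > Clinic G/first 5 > Clinic G/second 4 > Clinic Q/second 3 > Clinic C/second 2.
Clinic D first at 26: fill all 3 → 18 left.
Fill Clinic C first block (9 at 25) → 9 left.
Clinic D second at 16: only 9 left, fill 9.
Total = 26×3 + 25×9 + 16×9 = 447.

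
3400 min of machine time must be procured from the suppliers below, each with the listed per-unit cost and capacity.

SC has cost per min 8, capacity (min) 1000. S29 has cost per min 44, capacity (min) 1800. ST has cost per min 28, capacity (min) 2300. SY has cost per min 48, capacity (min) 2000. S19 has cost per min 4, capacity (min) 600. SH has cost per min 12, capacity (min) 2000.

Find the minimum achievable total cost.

32000

Fill from the cheapest supplier first.
S19 at 4: take all 600 min — 2800 still needed.
Take 1000 from SC at 8 — need 1800 more.
SH (12): take the remaining 1800 — done.
ST, S29, SY: unused.
Cost = 600×4 + 1000×8 + 1800×12 = 32000.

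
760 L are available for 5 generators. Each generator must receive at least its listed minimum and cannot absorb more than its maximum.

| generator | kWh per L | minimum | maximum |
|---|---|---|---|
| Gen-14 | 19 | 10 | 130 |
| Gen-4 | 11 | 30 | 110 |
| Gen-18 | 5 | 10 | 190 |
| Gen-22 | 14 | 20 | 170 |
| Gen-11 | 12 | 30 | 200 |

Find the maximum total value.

Meeting every minimum uses 10+30+10+20+30 = 100 L, leaving 660.
Order the generators by kWh per L: Gen-14 19 > Gen-22 14 > Gen-11 12 > Gen-4 11 > Gen-18 5.
Gen-14 takes 120 more to reach its cap of 130 — 540 left.
Give Gen-22 150 more to hit its cap of 170 — 390 left.
Gen-11: +170 to 200 (cap) — 220 left.
Gen-4 takes 80 more to reach its cap of 110 — 140 left.
Only 140 left; Gen-18 takes them to reach 150.
Total = 19×130 + 11×110 + 5×150 + 14×170 + 12×200 = 9210.

9210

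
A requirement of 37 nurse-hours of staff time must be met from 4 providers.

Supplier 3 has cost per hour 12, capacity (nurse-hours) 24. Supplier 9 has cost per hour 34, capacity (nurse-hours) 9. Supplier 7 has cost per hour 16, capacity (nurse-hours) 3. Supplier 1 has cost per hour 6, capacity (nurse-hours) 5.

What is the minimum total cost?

Use providers in increasing cost order.
Supplier 1 at 6: take all 5 nurse-hours ; 32 still needed.
Take 24 from Supplier 3 at 12 ; need 8 more.
Supplier 7 at 16: take all 3 nurse-hours ; 5 still needed.
Supplier 9 at 34: take 5 of its 9 ; requirement met.
Cost = 5×6 + 24×12 + 3×16 + 5×34 = 536.

536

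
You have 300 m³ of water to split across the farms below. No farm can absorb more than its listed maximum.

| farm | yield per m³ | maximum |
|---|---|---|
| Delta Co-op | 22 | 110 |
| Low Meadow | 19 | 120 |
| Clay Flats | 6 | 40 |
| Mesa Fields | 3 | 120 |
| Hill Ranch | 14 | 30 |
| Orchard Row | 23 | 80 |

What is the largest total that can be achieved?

Highest yield per m³ first: Orchard Row 23 > Delta Co-op 22 > Low Meadow 19 > Hill Ranch 14 > Clay Flats 6 > Mesa Fields 3.
Orchard Row takes 80 to reach its cap of 80 ; 220 left.
Give Delta Co-op 110 to hit its cap of 110 ; 110 left.
Low Meadow has room for 120 but only 110 remain, so it gets 110.
Total = 22×110 + 19×110 + 23×80 = 6350.

6350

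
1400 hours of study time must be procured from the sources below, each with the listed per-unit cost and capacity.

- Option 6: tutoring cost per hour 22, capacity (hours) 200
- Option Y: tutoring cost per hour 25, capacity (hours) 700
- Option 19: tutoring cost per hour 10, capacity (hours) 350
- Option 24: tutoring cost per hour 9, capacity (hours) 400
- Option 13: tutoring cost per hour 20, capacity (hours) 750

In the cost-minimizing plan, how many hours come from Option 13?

650

Cheapest first:
Option 24 (9): use full 400 ; 1000 hours to go.
Take 350 from Option 19 at 10 ; need 650 more.
Option 13 at 20: take 650 of its 750 ; requirement met.
Option 6, Option Y: unused.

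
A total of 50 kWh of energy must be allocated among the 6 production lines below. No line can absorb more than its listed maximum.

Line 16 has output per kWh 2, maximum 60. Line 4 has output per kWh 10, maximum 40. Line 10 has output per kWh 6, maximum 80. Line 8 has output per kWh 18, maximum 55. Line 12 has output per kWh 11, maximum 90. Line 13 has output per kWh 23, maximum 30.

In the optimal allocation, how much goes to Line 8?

Rank by output per kWh: Line 13 23 > Line 8 18 > Line 12 11 > Line 4 10 > Line 10 6 > Line 16 2.
Line 13: +30 to 30 (cap) — 20 left.
Only 20 left; Line 8 takes them to reach 20.

20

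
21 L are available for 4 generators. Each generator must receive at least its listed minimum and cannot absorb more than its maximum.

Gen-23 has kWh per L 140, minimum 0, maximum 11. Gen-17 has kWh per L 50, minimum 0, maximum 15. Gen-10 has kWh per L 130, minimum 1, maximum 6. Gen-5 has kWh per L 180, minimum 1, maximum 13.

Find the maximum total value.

Meeting every minimum uses 0+0+1+1 = 2 L, leaving 19.
Highest kWh per L first: Gen-5 180 > Gen-23 140 > Gen-10 130 > Gen-17 50.
Give Gen-5 12 more to hit its cap of 13 → 7 left.
Gen-23 has room for 11 more but only 7 remain, so it gets 7.
Total = 140×7 + 130×1 + 180×13 = 3450.

3450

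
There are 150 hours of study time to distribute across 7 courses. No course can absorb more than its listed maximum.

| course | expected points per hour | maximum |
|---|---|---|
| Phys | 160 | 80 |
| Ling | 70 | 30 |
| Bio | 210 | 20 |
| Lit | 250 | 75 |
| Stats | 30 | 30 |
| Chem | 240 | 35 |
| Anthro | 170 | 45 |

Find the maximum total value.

34750

Highest expected points per hour first: Lit 250 > Chem 240 > Bio 210 > Anthro 170 > Phys 160 > Ling 70 > Stats 30.
Lit: +75 to 75 (cap) ; 75 left.
Give Chem 35 to hit its cap of 35 ; 40 left.
Give Bio 20 to hit its cap of 20 ; 20 left.
Only 20 left; Anthro takes them to reach 20.
Total = 210×20 + 250×75 + 240×35 + 170×20 = 34750.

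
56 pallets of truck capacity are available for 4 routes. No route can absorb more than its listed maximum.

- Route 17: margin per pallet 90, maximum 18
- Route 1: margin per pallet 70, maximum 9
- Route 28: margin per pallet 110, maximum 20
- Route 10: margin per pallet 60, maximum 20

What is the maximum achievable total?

4990

Order the routes by margin per pallet: Route 28 110 > Route 17 90 > Route 1 70 > Route 10 60.
Route 28: +20 to 20 (cap) → 36 left.
Route 17 takes 18 to reach its cap of 18 → 18 left.
Route 1: +9 to 9 (cap) → 9 left.
Route 10: +9 (room for 20) → 9. Pool exhausted.
Total = 90×18 + 70×9 + 110×20 + 60×9 = 4990.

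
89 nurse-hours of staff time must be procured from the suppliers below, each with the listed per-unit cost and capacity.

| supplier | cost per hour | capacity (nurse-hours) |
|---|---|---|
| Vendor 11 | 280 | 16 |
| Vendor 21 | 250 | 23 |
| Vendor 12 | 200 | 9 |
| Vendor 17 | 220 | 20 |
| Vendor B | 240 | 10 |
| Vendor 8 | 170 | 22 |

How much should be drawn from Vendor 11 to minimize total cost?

5

Cheapest first:
Take 22 from Vendor 8 at 170 → need 67 more.
Vendor 12 (200): use full 9 → 58 nurse-hours to go.
Vendor 17 at 220: take all 20 nurse-hours → 38 still needed.
Vendor B at 240: take all 10 nurse-hours → 28 still needed.
Vendor 21 (250): use full 23 → 5 nurse-hours to go.
Take 5 from Vendor 11 at 280 to finish.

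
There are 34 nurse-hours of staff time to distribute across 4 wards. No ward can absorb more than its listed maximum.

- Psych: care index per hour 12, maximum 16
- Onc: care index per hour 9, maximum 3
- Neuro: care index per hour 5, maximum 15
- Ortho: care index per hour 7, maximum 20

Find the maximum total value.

Order the wards by care index per hour: Psych 12 > Onc 9 > Ortho 7 > Neuro 5.
Give Psych 16 to hit its cap of 16 ; 18 left.
Onc: +3 to 3 (cap) ; 15 left.
Only 15 left; Ortho takes them to reach 15.
Total = 12×16 + 9×3 + 7×15 = 324.

324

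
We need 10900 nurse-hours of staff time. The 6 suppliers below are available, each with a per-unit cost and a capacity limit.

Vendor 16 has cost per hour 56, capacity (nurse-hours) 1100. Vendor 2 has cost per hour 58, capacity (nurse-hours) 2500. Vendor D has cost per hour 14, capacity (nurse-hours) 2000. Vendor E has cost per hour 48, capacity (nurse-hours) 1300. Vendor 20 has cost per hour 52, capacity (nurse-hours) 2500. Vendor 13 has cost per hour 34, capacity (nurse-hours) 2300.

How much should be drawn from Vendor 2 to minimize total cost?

Use suppliers in increasing cost order.
Take 2000 from Vendor D at 14 ; need 8900 more.
Take 2300 from Vendor 13 at 34 ; need 6600 more.
Vendor E (48): use full 1300 ; 5300 nurse-hours to go.
Take 2500 from Vendor 20 at 52 ; need 2800 more.
Vendor 16 at 56: take all 1100 nurse-hours ; 1700 still needed.
Vendor 2 (58): take the remaining 1700 ; done.

1700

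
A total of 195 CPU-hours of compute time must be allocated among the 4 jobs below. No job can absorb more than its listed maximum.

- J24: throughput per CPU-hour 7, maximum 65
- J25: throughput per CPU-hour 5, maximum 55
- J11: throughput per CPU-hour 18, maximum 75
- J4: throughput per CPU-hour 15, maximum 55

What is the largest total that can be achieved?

Highest throughput per CPU-hour first: J11 18 > J4 15 > J24 7 > J25 5.
J11: +75 to 75 (cap) → 120 left.
J4: +55 to 55 (cap) → 65 left.
J24 takes 65 to reach its cap of 65 → 0 left.
Total = 7×65 + 18×75 + 15×55 = 2630.

2630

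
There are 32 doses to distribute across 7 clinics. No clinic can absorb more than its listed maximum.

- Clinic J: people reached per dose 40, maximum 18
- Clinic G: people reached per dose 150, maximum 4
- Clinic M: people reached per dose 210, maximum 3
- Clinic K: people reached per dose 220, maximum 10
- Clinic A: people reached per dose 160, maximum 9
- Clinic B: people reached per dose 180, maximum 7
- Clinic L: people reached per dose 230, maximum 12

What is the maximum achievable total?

Highest people reached per dose first: Clinic L 230 > Clinic K 220 > Clinic M 210 > Clinic B 180 > Clinic A 160 > Clinic G 150 > Clinic J 40.
Clinic L: +12 to 12 (cap) ; 20 left.
Clinic K takes 10 to reach its cap of 10 ; 10 left.
Clinic M: +3 to 3 (cap) ; 7 left.
Clinic B takes 7 to reach its cap of 7 ; 0 left.
Total = 210×3 + 220×10 + 180×7 + 230×12 = 6850.

6850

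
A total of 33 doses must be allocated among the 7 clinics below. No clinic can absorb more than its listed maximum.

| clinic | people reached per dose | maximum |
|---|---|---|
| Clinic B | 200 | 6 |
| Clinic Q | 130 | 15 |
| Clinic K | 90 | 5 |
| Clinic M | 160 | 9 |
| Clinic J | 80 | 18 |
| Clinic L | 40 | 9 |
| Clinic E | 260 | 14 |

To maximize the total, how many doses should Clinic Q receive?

Order the clinics by people reached per dose: Clinic E 260 > Clinic B 200 > Clinic M 160 > Clinic Q 130 > Clinic K 90 > Clinic J 80 > Clinic L 40.
Clinic E takes 14 to reach its cap of 14 → 19 left.
Give Clinic B 6 to hit its cap of 6 → 13 left.
Give Clinic M 9 to hit its cap of 9 → 4 left.
Clinic Q has room for 15 but only 4 remain, so it gets 4.

4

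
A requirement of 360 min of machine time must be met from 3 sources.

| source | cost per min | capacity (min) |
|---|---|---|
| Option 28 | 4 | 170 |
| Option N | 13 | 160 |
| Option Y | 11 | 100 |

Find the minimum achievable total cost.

Cheapest first:
Take 170 from Option 28 at 4 → need 190 more.
Option Y (11): use full 100 → 90 min to go.
Option N (13): take the remaining 90 → done.
Cost = 170×4 + 100×11 + 90×13 = 2950.

2950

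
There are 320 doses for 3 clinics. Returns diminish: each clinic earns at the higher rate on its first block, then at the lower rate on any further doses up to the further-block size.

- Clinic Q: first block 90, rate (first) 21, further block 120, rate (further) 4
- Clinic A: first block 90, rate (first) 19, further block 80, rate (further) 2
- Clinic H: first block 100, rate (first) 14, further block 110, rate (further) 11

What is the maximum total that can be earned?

5440

Order all 6 blocks by rate: Clinic Q/T1 21 > Clinic A/T1 19 > Clinic H/T1 14 > Clinic H/T2 11 > Clinic Q/T2 4 > Clinic A/T2 2.
Clinic Q/T1 (21): +90 → 230 left.
Fill Clinic A T1 block (90 at 19) → 140 left.
Clinic H/T1 (14): +100 → 40 left.
40 remain; put them into Clinic H T2 at 11.
Total = 21×90 + 19×90 + 14×100 + 11×40 = 5440.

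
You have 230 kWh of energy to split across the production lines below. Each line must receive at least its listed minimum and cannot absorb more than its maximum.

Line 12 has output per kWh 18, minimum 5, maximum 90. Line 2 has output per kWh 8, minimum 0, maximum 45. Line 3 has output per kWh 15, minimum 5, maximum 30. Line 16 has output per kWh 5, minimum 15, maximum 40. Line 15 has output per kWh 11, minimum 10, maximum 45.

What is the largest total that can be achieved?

3025

Meeting every minimum uses 5+0+5+15+10 = 35 kWh, leaving 195.
Rank by output per kWh: Line 12 18 > Line 3 15 > Line 15 11 > Line 2 8 > Line 16 5.
Line 12 takes 85 more to reach its cap of 90 ; 110 left.
Line 3 takes 25 more to reach its cap of 30 ; 85 left.
Line 15: +35 to 45 (cap) ; 50 left.
Give Line 2 45 more to hit its cap of 45 ; 5 left.
Line 16 has room for 25 more but only 5 remain, so it gets 20.
Total = 18×90 + 8×45 + 15×30 + 5×20 + 11×45 = 3025.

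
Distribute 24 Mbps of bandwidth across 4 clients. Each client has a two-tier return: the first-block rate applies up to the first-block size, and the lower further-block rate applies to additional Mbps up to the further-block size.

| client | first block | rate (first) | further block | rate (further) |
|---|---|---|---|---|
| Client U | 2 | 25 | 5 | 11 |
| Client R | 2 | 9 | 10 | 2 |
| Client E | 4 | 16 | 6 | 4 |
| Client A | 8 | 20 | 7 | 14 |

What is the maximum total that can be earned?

Order all 8 blocks by rate: Client U/first 25 > Client A/first 20 > Client E/first 16 > Client A/second 14 > Client U/second 11 > Client R/first 9 > Client E/second 4 > Client R/second 2.
Client U/first (25): +2 → 22 left.
Client A/first (20): +8 → 14 left.
Fill Client E first block (4 at 16) → 10 left.
Client A/second (14): +7 → 3 left.
3 remain; put them into Client U second at 11.
Total = 25×2 + 20×8 + 16×4 + 14×7 + 11×3 = 405.

405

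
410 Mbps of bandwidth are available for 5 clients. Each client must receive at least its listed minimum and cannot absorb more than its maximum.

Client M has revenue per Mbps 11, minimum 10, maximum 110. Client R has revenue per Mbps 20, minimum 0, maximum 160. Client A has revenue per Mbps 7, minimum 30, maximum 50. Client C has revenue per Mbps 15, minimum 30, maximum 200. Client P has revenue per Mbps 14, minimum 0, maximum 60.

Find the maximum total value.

Meeting every minimum uses 10+0+30+30+0 = 70 Mbps, leaving 340.
Rank by revenue per Mbps: Client R 20 > Client C 15 > Client P 14 > Client M 11 > Client A 7.
Give Client R 160 more to hit its cap of 160 — 180 left.
Client C takes 170 more to reach its cap of 200 — 10 left.
Client P has room for 60 more but only 10 remain, so it gets 10.
Total = 11×10 + 20×160 + 7×30 + 15×200 + 14×10 = 6660.

6660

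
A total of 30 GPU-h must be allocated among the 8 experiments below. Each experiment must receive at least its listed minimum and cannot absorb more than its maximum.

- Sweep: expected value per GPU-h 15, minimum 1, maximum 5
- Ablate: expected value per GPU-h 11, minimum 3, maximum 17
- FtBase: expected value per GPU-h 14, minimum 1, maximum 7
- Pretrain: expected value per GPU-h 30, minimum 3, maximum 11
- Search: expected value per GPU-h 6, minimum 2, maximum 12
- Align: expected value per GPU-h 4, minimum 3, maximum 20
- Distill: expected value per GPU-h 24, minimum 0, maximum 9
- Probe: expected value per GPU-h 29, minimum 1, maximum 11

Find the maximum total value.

Meeting every minimum uses 1+3+1+3+2+3+0+1 = 14 GPU-h, leaving 16.
Highest expected value per GPU-h first: Pretrain 30 > Probe 29 > Distill 24 > Sweep 15 > FtBase 14 > Ablate 11 > Search 6 > Align 4.
Pretrain takes 8 more to reach its cap of 11 → 8 left.
Probe: +8 (room for 10) → 9. Pool exhausted.
Total = 15×1 + 11×3 + 14×1 + 30×11 + 6×2 + 4×3 + 29×9 = 677.

677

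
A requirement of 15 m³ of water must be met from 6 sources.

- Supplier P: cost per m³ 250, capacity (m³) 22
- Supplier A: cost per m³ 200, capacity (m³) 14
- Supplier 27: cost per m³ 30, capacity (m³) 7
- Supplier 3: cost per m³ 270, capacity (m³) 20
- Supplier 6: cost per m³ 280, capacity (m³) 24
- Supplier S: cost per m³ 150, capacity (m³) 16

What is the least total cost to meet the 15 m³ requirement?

Cheapest first:
Supplier 27 at 30: take all 7 m³ ; 8 still needed.
Supplier S at 150: take 8 of its 16 ; requirement met.
Supplier A, Supplier P, Supplier 3, Supplier 6: unused.
Cost = 7×30 + 8×150 = 1410.

1410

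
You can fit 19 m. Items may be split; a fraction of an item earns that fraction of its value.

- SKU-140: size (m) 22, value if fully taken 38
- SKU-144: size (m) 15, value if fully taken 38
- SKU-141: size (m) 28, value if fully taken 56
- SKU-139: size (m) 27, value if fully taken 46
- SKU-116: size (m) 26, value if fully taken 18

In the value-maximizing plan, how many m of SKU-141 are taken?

4

Rank by value-to-size ratio: SKU-144 38/15≈2.53, SKU-141 56/28≈2, SKU-140 38/22≈1.73, SKU-139 46/27≈1.7, SKU-116 18/26≈0.692.
SKU-144: take in full, 15 m for value 38 — 4 left.
4 m left: a 4/28 share of SKU-141 gives 56×4/28 = 8.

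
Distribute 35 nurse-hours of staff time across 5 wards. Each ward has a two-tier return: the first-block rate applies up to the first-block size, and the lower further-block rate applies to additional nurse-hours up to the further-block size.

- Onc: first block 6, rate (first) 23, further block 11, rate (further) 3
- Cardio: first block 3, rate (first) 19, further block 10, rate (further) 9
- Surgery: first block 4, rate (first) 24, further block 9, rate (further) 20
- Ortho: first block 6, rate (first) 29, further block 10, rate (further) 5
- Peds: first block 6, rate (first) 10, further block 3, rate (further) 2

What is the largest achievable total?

714

Rank every tier by rate: Ortho/T1 29 > Surgery/T1 24 > Onc/T1 23 > Surgery/T2 20 > Cardio/T1 19 > Peds/T1 10 > Cardio/T2 9 > Ortho/T2 5 > Onc/T2 3 > Peds/T2 2.
Ortho T1 at 29: fill all 6 — 29 left.
Surgery T1 at 24: fill all 4 — 25 left.
Onc T1 at 23: fill all 6 — 19 left.
Fill Surgery T2 block (9 at 20) — 10 left.
Fill Cardio T1 block (3 at 19) — 7 left.
Peds/T1 (10): +6 — 1 left.
Cardio T2 at 9: only 1 left, fill 1.
Total = 29×6 + 24×4 + 23×6 + 20×9 + 19×3 + 10×6 + 9×1 = 714.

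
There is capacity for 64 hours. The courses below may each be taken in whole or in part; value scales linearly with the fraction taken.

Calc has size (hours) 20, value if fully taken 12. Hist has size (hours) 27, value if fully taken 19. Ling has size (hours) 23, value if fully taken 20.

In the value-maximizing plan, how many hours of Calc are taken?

Rank by value-to-size ratio: Ling 20/23≈0.87, Hist 19/27≈0.704, Calc 12/20≈0.6.
Take all of Ling (23 hours, value 20) — 41 hours left.
Take all of Hist (27 hours, value 19) — 14 hours left.
Only 14 hours remain; take 14/20 of Calc for value 12×14/20 = 8.4.

14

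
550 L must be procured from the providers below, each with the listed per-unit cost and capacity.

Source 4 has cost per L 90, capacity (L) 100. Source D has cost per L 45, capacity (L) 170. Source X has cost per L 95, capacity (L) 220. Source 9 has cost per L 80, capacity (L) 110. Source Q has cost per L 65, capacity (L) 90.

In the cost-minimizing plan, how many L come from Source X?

80

Cheapest first:
Source D (45): use full 170 ; 380 L to go.
Source Q at 65: take all 90 L ; 290 still needed.
Take 110 from Source 9 at 80 ; need 180 more.
Take 100 from Source 4 at 90 ; need 80 more.
Take 80 from Source X at 95 to finish.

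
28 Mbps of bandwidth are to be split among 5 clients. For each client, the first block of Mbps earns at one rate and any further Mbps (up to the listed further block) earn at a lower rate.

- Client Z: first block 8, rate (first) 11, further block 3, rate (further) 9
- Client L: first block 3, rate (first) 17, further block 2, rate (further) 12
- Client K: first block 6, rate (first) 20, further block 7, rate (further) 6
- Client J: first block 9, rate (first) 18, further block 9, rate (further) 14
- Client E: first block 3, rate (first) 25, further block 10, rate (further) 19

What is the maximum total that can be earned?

Order all 10 blocks by rate: Client E/first 25 > Client K/first 20 > Client E/second 19 > Client J/first 18 > Client L/first 17 > Client J/second 14 > Client L/second 12 > Client Z/first 11 > Client Z/second 9 > Client K/second 6.
Client E first at 25: fill all 3 → 25 left.
Client K/first (20): +6 → 19 left.
Client E/second (19): +10 → 9 left.
Fill Client J first block (9 at 18) → 0 left.
Total = 25×3 + 20×6 + 19×10 + 18×9 = 547.

547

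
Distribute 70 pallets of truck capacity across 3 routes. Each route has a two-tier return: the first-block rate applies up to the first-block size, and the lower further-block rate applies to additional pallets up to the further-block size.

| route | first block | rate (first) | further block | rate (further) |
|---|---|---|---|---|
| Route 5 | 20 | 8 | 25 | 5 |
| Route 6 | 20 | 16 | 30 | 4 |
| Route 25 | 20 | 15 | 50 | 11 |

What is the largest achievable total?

950

Treat each block as its own option and order by rate: Route 6/tier1 16 > Route 25/tier1 15 > Route 25/tier2 11 > Route 5/tier1 8 > Route 5/tier2 5 > Route 6/tier2 4.
Route 6 tier1 at 16: fill all 20 → 50 left.
Fill Route 25 tier1 block (20 at 15) → 30 left.
Route 25 tier2 at 11: only 30 left, fill 30.
Total = 16×20 + 15×20 + 11×30 = 950.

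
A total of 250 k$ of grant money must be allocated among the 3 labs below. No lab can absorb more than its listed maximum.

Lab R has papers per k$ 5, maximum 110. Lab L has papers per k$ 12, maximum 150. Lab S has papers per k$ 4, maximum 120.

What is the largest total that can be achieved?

Order the labs by papers per k$: Lab L 12 > Lab R 5 > Lab S 4.
Lab L: +150 to 150 (cap) — 100 left.
Lab R: +100 (room for 110) → 100. Pool exhausted.
Total = 5×100 + 12×150 = 2300.

2300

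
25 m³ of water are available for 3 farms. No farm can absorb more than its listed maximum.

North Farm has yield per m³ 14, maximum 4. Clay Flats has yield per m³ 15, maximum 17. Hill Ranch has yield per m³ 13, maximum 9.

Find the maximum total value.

363

Highest yield per m³ first: Clay Flats 15 > North Farm 14 > Hill Ranch 13.
Clay Flats takes 17 to reach its cap of 17 → 8 left.
North Farm takes 4 to reach its cap of 4 → 4 left.
Only 4 left; Hill Ranch takes them to reach 4.
Total = 14×4 + 15×17 + 13×4 = 363.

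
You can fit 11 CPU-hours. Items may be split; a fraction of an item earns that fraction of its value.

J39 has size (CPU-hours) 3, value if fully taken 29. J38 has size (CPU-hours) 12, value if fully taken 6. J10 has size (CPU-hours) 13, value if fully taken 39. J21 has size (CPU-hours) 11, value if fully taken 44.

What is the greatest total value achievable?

Sort by value density: J39 29/3≈9.67, J21 44/11≈4, J10 39/13≈3, J38 6/12≈0.5.
J39: take in full, 3 CPU-hours for value 29 → 8 left.
Only 8 CPU-hours remain; take 8/11 of J21 for value 44×8/11 = 32.
Total value = 61.

61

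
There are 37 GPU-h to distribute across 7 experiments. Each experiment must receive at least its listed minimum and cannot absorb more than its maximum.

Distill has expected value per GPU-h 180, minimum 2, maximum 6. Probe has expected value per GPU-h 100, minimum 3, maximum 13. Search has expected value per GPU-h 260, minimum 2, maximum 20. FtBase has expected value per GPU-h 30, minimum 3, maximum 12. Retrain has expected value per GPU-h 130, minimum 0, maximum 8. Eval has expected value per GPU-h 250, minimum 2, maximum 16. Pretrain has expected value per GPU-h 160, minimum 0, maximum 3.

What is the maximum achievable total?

8200

Meeting every minimum uses 2+3+2+3+0+2+0 = 12 GPU-h, leaving 25.
Rank by expected value per GPU-h: Search 260 > Eval 250 > Distill 180 > Pretrain 160 > Retrain 130 > Probe 100 > FtBase 30.
Search: +18 to 20 (cap) — 7 left.
Eval has room for 14 more but only 7 remain, so it gets 9.
Total = 180×2 + 100×3 + 260×20 + 30×3 + 250×9 = 8200.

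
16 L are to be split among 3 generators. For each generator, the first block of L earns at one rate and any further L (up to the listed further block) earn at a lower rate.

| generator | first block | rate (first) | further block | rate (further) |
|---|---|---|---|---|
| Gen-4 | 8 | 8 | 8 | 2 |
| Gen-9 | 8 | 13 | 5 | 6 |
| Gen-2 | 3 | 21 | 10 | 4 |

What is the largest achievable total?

Order all 6 blocks by rate: Gen-2/first 21 > Gen-9/first 13 > Gen-4/first 8 > Gen-9/second 6 > Gen-2/second 4 > Gen-4/second 2.
Fill Gen-2 first block (3 at 21) — 13 left.
Gen-9 first at 13: fill all 8 — 5 left.
5 remain; put them into Gen-4 first at 8.
Total = 21×3 + 13×8 + 8×5 = 207.

207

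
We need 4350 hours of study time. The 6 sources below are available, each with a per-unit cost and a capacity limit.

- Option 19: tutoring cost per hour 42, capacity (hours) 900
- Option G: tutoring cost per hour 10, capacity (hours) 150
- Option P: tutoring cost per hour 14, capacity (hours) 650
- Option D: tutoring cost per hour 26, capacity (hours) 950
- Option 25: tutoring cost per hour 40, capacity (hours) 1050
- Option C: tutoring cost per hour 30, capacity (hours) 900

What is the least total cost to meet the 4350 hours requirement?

Cheapest first:
Take 150 from Option G at 10 → need 4200 more.
Take 650 from Option P at 14 → need 3550 more.
Take 950 from Option D at 26 → need 2600 more.
Take 900 from Option C at 30 → need 1700 more.
Option 25 at 40: take all 1050 hours → 650 still needed.
Option 19 at 42: take 650 of its 900 → requirement met.
Cost = 150×10 + 650×14 + 950×26 + 900×30 + 1050×40 + 650×42 = 131600.

131600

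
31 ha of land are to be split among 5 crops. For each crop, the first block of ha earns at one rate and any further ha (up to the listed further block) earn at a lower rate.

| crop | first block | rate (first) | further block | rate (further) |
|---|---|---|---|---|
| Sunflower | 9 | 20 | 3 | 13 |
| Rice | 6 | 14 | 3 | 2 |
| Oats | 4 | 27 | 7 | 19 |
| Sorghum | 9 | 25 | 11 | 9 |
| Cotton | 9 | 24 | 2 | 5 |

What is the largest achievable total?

729

Treat each block as its own option and order by rate: Oats/T1 27 > Sorghum/T1 25 > Cotton/T1 24 > Sunflower/T1 20 > Oats/T2 19 > Rice/T1 14 > Sunflower/T2 13 > Sorghum/T2 9 > Cotton/T2 5 > Rice/T2 2.
Oats/T1 (27): +4 ; 27 left.
Sorghum T1 at 25: fill all 9 ; 18 left.
Fill Cotton T1 block (9 at 24) ; 9 left.
Sunflower/T1 (20): +9 ; 0 left.
Total = 27×4 + 25×9 + 24×9 + 20×9 = 729.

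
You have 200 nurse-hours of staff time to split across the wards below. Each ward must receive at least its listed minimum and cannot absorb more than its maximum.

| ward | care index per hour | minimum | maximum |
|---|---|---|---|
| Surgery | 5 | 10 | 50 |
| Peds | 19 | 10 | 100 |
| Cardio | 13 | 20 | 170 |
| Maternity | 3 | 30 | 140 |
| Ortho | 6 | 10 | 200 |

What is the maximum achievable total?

Meeting every minimum uses 10+10+20+30+10 = 80 nurse-hours, leaving 120.
Order the wards by care index per hour: Peds 19 > Cardio 13 > Ortho 6 > Surgery 5 > Maternity 3.
Peds takes 90 more to reach its cap of 100 — 30 left.
Cardio has room for 150 more but only 30 remain, so it gets 50.
Total = 5×10 + 19×100 + 13×50 + 3×30 + 6×10 = 2750.

2750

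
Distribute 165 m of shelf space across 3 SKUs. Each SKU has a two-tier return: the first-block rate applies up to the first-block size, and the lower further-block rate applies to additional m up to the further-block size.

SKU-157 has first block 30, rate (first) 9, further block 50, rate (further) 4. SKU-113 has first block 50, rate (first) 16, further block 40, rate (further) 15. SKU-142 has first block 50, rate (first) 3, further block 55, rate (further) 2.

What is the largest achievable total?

1850

Rank every tier by rate: SKU-113/first 16 > SKU-113/second 15 > SKU-157/first 9 > SKU-157/second 4 > SKU-142/first 3 > SKU-142/second 2.
SKU-113 first at 16: fill all 50 → 115 left.
SKU-113 second at 15: fill all 40 → 75 left.
SKU-157 first at 9: fill all 30 → 45 left.
45 remain; put them into SKU-157 second at 4.
Total = 16×50 + 15×40 + 9×30 + 4×45 = 1850.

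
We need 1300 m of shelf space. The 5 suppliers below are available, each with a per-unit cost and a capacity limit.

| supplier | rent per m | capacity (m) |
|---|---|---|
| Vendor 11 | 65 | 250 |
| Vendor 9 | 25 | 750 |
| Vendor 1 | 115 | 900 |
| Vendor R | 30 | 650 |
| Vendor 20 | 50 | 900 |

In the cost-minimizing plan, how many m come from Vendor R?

550

Fill from the cheapest supplier first.
Take 750 from Vendor 9 at 25 ; need 550 more.
Vendor R (30): take the remaining 550 ; done.
Vendor 20, Vendor 11, Vendor 1: unused.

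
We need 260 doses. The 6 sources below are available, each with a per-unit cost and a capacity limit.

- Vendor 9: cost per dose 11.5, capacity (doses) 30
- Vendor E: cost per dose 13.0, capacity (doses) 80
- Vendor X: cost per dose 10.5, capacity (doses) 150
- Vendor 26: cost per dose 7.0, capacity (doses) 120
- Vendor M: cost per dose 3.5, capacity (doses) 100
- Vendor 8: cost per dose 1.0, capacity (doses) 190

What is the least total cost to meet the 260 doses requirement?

435

Fill from the cheapest source first.
Take 190 from Vendor 8 at 1.0 → need 70 more.
Vendor M (3.5): take the remaining 70 → done.
Vendor 26, Vendor X, Vendor 9, Vendor E: unused.
Cost = 190×1.0 + 70×3.5 = 435.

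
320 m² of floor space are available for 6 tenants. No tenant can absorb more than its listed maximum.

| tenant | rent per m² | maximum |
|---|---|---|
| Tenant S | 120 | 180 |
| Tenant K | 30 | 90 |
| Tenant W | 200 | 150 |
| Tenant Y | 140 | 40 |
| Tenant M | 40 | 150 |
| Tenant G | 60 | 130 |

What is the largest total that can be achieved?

Highest rent per m² first: Tenant W 200 > Tenant Y 140 > Tenant S 120 > Tenant G 60 > Tenant M 40 > Tenant K 30.
Give Tenant W 150 to hit its cap of 150 ; 170 left.
Tenant Y: +40 to 40 (cap) ; 130 left.
Tenant S: +130 (room for 180) → 130. Pool exhausted.
Total = 120×130 + 200×150 + 140×40 = 51200.

51200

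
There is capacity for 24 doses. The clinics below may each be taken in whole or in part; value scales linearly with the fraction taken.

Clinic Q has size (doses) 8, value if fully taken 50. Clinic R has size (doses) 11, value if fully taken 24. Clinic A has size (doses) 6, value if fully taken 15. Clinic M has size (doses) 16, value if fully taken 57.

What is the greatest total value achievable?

107

Best value per unit of size first: Clinic Q 50/8≈6.25, Clinic M 57/16≈3.56, Clinic A 15/6≈2.5, Clinic R 24/11≈2.18.
All 8 doses of Clinic Q fit (value 50) ; 16 remain.
All 16 doses of Clinic M fit (value 57) ; 0 remain.
Total value = 107.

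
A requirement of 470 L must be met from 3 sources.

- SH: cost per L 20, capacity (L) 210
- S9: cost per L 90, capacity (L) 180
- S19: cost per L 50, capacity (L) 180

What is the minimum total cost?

20400

Cheapest first:
SH at 20: take all 210 L — 260 still needed.
S19 at 50: take all 180 L — 80 still needed.
S9 (90): take the remaining 80 — done.
Cost = 210×20 + 180×50 + 80×90 = 20400.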